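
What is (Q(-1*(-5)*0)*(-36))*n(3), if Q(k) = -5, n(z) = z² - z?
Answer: 1080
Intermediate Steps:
(Q(-1*(-5)*0)*(-36))*n(3) = (-5*(-36))*(3*(-1 + 3)) = 180*(3*2) = 180*6 = 1080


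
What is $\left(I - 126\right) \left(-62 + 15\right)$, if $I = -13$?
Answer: $6533$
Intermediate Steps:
$\left(I - 126\right) \left(-62 + 15\right) = \left(-13 - 126\right) \left(-62 + 15\right) = \left(-139\right) \left(-47\right) = 6533$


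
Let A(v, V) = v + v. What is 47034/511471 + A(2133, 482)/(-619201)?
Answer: 26941564548/316703354671 ≈ 0.085069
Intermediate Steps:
A(v, V) = 2*v
47034/511471 + A(2133, 482)/(-619201) = 47034/511471 + (2*2133)/(-619201) = 47034*(1/511471) + 4266*(-1/619201) = 47034/511471 - 4266/619201 = 26941564548/316703354671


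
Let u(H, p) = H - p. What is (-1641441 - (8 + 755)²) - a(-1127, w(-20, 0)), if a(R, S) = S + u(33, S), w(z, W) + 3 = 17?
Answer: -2223643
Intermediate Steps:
w(z, W) = 14 (w(z, W) = -3 + 17 = 14)
a(R, S) = 33 (a(R, S) = S + (33 - S) = 33)
(-1641441 - (8 + 755)²) - a(-1127, w(-20, 0)) = (-1641441 - (8 + 755)²) - 1*33 = (-1641441 - 1*763²) - 33 = (-1641441 - 1*582169) - 33 = (-1641441 - 582169) - 33 = -2223610 - 33 = -2223643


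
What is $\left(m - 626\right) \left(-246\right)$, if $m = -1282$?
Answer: $469368$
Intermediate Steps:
$\left(m - 626\right) \left(-246\right) = \left(-1282 - 626\right) \left(-246\right) = \left(-1908\right) \left(-246\right) = 469368$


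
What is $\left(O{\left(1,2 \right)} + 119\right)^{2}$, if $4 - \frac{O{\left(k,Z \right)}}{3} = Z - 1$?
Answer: $16384$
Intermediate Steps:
$O{\left(k,Z \right)} = 15 - 3 Z$ ($O{\left(k,Z \right)} = 12 - 3 \left(Z - 1\right) = 12 - 3 \left(-1 + Z\right) = 12 - \left(-3 + 3 Z\right) = 15 - 3 Z$)
$\left(O{\left(1,2 \right)} + 119\right)^{2} = \left(\left(15 - 6\right) + 119\right)^{2} = \left(9 + 119\right)^{2} = 128^{2} = 16384$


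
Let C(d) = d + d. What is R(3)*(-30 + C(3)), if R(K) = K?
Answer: -72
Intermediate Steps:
C(d) = 2*d
R(3)*(-30 + C(3)) = 3*(-30 + 2*3) = 3*(-30 + 6) = 3*(-24) = -72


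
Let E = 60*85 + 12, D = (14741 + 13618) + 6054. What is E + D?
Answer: 39525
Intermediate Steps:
D = 34413 (D = 28359 + 6054 = 34413)
E = 5112 (E = 5100 + 12 = 5112)
E + D = 5112 + 34413 = 39525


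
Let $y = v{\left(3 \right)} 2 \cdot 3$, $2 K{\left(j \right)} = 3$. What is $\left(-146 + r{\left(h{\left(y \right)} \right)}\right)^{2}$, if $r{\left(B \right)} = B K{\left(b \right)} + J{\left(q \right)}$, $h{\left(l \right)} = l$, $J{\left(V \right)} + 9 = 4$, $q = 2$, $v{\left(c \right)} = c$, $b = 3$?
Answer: $15376$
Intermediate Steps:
$J{\left(V \right)} = -5$ ($J{\left(V \right)} = -9 + 4 = -5$)
$K{\left(j \right)} = \frac{3}{2}$ ($K{\left(j \right)} = \frac{1}{2} \cdot 3 = \frac{3}{2}$)
$y = 18$ ($y = 3 \cdot 2 \cdot 3 = 6 \cdot 3 = 18$)
$r{\left(B \right)} = -5 + \frac{3 B}{2}$ ($r{\left(B \right)} = B \frac{3}{2} - 5 = \frac{3 B}{2} - 5 = -5 + \frac{3 B}{2}$)
$\left(-146 + r{\left(h{\left(y \right)} \right)}\right)^{2} = \left(-146 + \left(-5 + \frac{3}{2} \cdot 18\right)\right)^{2} = \left(-146 + \left(-5 + 27\right)\right)^{2} = \left(-146 + 22\right)^{2} = \left(-124\right)^{2} = 15376$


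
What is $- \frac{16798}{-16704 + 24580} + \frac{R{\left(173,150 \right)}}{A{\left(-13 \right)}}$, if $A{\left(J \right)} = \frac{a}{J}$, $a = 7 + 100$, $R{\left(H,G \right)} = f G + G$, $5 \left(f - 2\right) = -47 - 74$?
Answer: $\frac{161898227}{421366} \approx 384.22$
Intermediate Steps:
$f = - \frac{111}{5}$ ($f = 2 + \frac{-47 - 74}{5} = 2 + \frac{1}{5} \left(-121\right) = 2 - \frac{121}{5} = - \frac{111}{5} \approx -22.2$)
$R{\left(H,G \right)} = - \frac{106 G}{5}$ ($R{\left(H,G \right)} = - \frac{111 G}{5} + G = - \frac{106 G}{5}$)
$a = 107$
$A{\left(J \right)} = \frac{107}{J}$
$- \frac{16798}{-16704 + 24580} + \frac{R{\left(173,150 \right)}}{A{\left(-13 \right)}} = - \frac{16798}{-16704 + 24580} + \frac{\left(- \frac{106}{5}\right) 150}{107 \frac{1}{-13}} = - \frac{16798}{7876} - \frac{3180}{107 \left(- \frac{1}{13}\right)} = \left(-16798\right) \frac{1}{7876} - \frac{3180}{- \frac{107}{13}} = - \frac{8399}{3938} - - \frac{41340}{107} = - \frac{8399}{3938} + \frac{41340}{107} = \frac{161898227}{421366}$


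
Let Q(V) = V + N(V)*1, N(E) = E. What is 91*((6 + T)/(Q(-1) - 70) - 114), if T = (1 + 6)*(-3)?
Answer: -248521/24 ≈ -10355.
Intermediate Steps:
T = -21 (T = 7*(-3) = -21)
Q(V) = 2*V (Q(V) = V + V*1 = V + V = 2*V)
91*((6 + T)/(Q(-1) - 70) - 114) = 91*((6 - 21)/(2*(-1) - 70) - 114) = 91*(-15/(-2 - 70) - 114) = 91*(-15/(-72) - 114) = 91*(-15*(-1/72) - 114) = 91*(5/24 - 114) = 91*(-2731/24) = -248521/24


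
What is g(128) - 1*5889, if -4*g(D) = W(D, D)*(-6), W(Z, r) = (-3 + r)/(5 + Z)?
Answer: -1566099/266 ≈ -5887.6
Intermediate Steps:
W(Z, r) = (-3 + r)/(5 + Z)
g(D) = 3*(-3 + D)/(2*(5 + D)) (g(D) = -(-3 + D)/(5 + D)*(-6)/4 = -(-3)*(-3 + D)/(2*(5 + D)) = 3*(-3 + D)/(2*(5 + D)))
g(128) - 1*5889 = 3*(-3 + 128)/(2*(5 + 128)) - 1*5889 = (3/2)*125/133 - 5889 = (3/2)*(1/133)*125 - 5889 = 375/266 - 5889 = -1566099/266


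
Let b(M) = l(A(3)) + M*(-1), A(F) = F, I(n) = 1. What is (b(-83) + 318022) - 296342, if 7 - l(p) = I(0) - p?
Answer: 21772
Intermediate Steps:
l(p) = 6 + p (l(p) = 7 - (1 - p) = 7 + (-1 + p) = 6 + p)
b(M) = 9 - M (b(M) = (6 + 3) + M*(-1) = 9 - M)
(b(-83) + 318022) - 296342 = ((9 - 1*(-83)) + 318022) - 296342 = ((9 + 83) + 318022) - 296342 = (92 + 318022) - 296342 = 318114 - 296342 = 21772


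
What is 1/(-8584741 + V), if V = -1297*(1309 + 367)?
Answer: -1/10758513 ≈ -9.2950e-8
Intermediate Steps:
V = -2173772 (V = -1297*1676 = -2173772)
1/(-8584741 + V) = 1/(-8584741 - 2173772) = 1/(-10758513) = -1/10758513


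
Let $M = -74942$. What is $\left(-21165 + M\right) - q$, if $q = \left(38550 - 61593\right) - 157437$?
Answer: $84373$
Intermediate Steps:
$q = -180480$ ($q = -23043 - 157437 = -180480$)
$\left(-21165 + M\right) - q = \left(-21165 - 74942\right) - -180480 = -96107 + 180480 = 84373$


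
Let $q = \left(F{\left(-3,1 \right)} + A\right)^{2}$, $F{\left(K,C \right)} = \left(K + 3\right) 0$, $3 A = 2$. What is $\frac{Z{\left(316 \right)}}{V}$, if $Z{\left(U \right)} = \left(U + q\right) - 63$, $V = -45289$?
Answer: $- \frac{2281}{407601} \approx -0.0055962$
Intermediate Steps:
$A = \frac{2}{3}$ ($A = \frac{1}{3} \cdot 2 = \frac{2}{3} \approx 0.66667$)
$F{\left(K,C \right)} = 0$ ($F{\left(K,C \right)} = \left(3 + K\right) 0 = 0$)
$q = \frac{4}{9}$ ($q = \left(0 + \frac{2}{3}\right)^{2} = \left(\frac{2}{3}\right)^{2} = \frac{4}{9} \approx 0.44444$)
$Z{\left(U \right)} = - \frac{563}{9} + U$ ($Z{\left(U \right)} = \left(U + \frac{4}{9}\right) - 63 = \left(\frac{4}{9} + U\right) - 63 = - \frac{563}{9} + U$)
$\frac{Z{\left(316 \right)}}{V} = \frac{- \frac{563}{9} + 316}{-45289} = \frac{2281}{9} \left(- \frac{1}{45289}\right) = - \frac{2281}{407601}$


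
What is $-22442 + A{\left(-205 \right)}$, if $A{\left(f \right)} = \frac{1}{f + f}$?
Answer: $- \frac{9201221}{410} \approx -22442.0$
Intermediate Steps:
$A{\left(f \right)} = \frac{1}{2 f}$
$-22442 + A{\left(-205 \right)} = -22442 + \frac{1}{2 \left(-205\right)} = -22442 + \frac{1}{2} \left(- \frac{1}{205}\right) = -22442 - \frac{1}{410} = - \frac{9201221}{410}$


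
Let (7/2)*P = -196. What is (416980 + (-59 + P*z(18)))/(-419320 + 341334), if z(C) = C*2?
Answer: -414905/77986 ≈ -5.3203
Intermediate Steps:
P = -56 (P = (2/7)*(-196) = -56)
z(C) = 2*C
(416980 + (-59 + P*z(18)))/(-419320 + 341334) = (416980 + (-59 - 112*18))/(-419320 + 341334) = (416980 + (-59 - 56*36))/(-77986) = (416980 + (-59 - 2016))*(-1/77986) = (416980 - 2075)*(-1/77986) = 414905*(-1/77986) = -414905/77986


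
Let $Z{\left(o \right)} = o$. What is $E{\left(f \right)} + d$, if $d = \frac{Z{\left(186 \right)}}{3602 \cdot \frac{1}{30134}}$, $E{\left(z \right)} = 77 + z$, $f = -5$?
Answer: $\frac{2932134}{1801} \approx 1628.1$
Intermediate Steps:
$d = \frac{2802462}{1801}$ ($d = \frac{186}{3602 \cdot \frac{1}{30134}} = \frac{186}{\frac{1801}{15067}} = 186 \cdot \frac{15067}{1801} = \frac{2802462}{1801} \approx 1556.1$)
$E{\left(f \right)} + d = \left(77 - 5\right) + \frac{2802462}{1801} = 72 + \frac{2802462}{1801} = \frac{2932134}{1801}$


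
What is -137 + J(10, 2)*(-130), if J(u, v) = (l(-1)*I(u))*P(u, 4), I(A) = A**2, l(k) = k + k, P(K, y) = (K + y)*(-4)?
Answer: -1456137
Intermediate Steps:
P(K, y) = -4*K - 4*y
l(k) = 2*k
J(u, v) = -2*u**2*(-16 - 4*u) (J(u, v) = ((2*(-1))*u**2)*(-4*u - 4*4) = (-2*u**2)*(-4*u - 16) = (-2*u**2)*(-16 - 4*u) = -2*u**2*(-16 - 4*u))
-137 + J(10, 2)*(-130) = -137 + (8*10**2*(4 + 10))*(-130) = -137 + (8*100*14)*(-130) = -137 + 11200*(-130) = -137 - 1456000 = -1456137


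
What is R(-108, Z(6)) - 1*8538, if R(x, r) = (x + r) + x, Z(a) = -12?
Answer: -8766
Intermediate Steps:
R(x, r) = r + 2*x (R(x, r) = (r + x) + x = r + 2*x)
R(-108, Z(6)) - 1*8538 = (-12 + 2*(-108)) - 1*8538 = (-12 - 216) - 8538 = -228 - 8538 = -8766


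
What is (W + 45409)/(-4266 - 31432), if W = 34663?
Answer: -40036/17849 ≈ -2.2430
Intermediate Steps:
(W + 45409)/(-4266 - 31432) = (34663 + 45409)/(-4266 - 31432) = 80072/(-35698) = 80072*(-1/35698) = -40036/17849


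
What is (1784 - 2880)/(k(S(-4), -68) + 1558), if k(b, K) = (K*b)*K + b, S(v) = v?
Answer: 548/8471 ≈ 0.064691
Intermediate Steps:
k(b, K) = b + b*K² (k(b, K) = b*K² + b = b + b*K²)
(1784 - 2880)/(k(S(-4), -68) + 1558) = (1784 - 2880)/(-4*(1 + (-68)²) + 1558) = -1096/(-4*(1 + 4624) + 1558) = -1096/(-4*4625 + 1558) = -1096/(-18500 + 1558) = -1096/(-16942) = -1096*(-1/16942) = 548/8471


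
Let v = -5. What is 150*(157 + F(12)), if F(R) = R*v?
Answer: 14550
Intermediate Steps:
F(R) = -5*R (F(R) = R*(-5) = -5*R)
150*(157 + F(12)) = 150*(157 - 5*12) = 150*(157 - 60) = 150*97 = 14550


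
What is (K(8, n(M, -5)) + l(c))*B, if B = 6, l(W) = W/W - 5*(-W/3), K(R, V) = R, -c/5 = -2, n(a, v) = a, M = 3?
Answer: 154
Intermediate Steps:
c = 10 (c = -5*(-2) = 10)
l(W) = 1 + 5*W/3 (l(W) = 1 - (-5)*W/3 = 1 + 5*W/3)
(K(8, n(M, -5)) + l(c))*B = (8 + (1 + (5/3)*10))*6 = (8 + (1 + 50/3))*6 = (8 + 53/3)*6 = (77/3)*6 = 154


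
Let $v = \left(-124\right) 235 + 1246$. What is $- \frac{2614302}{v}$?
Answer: $\frac{435717}{4649} \approx 93.723$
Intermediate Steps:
$v = -27894$ ($v = -29140 + 1246 = -27894$)
$- \frac{2614302}{v} = - \frac{2614302}{-27894} = \left(-2614302\right) \left(- \frac{1}{27894}\right) = \frac{435717}{4649}$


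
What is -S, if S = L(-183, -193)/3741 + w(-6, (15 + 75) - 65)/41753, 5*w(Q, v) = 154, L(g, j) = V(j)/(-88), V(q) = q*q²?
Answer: -34904050759/1598304840 ≈ -21.838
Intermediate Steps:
V(q) = q³
L(g, j) = -j³/88 (L(g, j) = j³/(-88) = j³*(-1/88) = -j³/88)
w(Q, v) = 154/5 (w(Q, v) = (⅕)*154 = 154/5)
S = 34904050759/1598304840 (S = -1/88*(-193)³/3741 + (154/5)/41753 = -1/88*(-7189057)*(1/3741) + (154/5)*(1/41753) = (7189057/88)*(1/3741) + 154/208765 = 7189057/329208 + 154/208765 = 34904050759/1598304840 ≈ 21.838)
-S = -1*34904050759/1598304840 = -34904050759/1598304840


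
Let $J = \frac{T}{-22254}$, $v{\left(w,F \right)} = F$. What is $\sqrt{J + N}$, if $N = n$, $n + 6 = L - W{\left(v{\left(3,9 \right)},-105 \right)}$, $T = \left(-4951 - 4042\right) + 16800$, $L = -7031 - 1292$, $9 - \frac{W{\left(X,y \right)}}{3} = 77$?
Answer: $\frac{i \sqrt{4024002929478}}{22254} \approx 90.141 i$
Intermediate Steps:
$W{\left(X,y \right)} = -204$ ($W{\left(X,y \right)} = 27 - 231 = -204$)
$L = -8323$ ($L = -7031 - 1292 = -8323$)
$T = 7807$ ($T = -8993 + 16800 = 7807$)
$n = -8125$ ($n = -6 - 8119 = -8125$)
$N = -8125$
$J = - \frac{7807}{22254}$ ($J = \frac{7807}{-22254} = 7807 \left(- \frac{1}{22254}\right) = - \frac{7807}{22254} \approx -0.35081$)
$\sqrt{J + N} = \sqrt{- \frac{7807}{22254} - 8125} = \sqrt{- \frac{180821557}{22254}} = \frac{i \sqrt{4024002929478}}{22254}$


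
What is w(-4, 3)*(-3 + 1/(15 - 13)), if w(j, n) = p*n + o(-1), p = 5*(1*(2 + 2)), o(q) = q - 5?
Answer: -135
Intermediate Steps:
o(q) = -5 + q
p = 20 (p = 5*(1*4) = 5*4 = 20)
w(j, n) = -6 + 20*n (w(j, n) = 20*n + (-5 - 1) = 20*n - 6 = -6 + 20*n)
w(-4, 3)*(-3 + 1/(15 - 13)) = (-6 + 20*3)*(-3 + 1/(15 - 13)) = (-6 + 60)*(-3 + 1/2) = 54*(-3 + ½) = 54*(-5/2) = -135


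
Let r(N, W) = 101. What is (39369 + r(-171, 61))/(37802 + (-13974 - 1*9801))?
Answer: 39470/14027 ≈ 2.8139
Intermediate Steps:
(39369 + r(-171, 61))/(37802 + (-13974 - 1*9801)) = (39369 + 101)/(37802 + (-13974 - 1*9801)) = 39470/(37802 + (-13974 - 9801)) = 39470/(37802 - 23775) = 39470/14027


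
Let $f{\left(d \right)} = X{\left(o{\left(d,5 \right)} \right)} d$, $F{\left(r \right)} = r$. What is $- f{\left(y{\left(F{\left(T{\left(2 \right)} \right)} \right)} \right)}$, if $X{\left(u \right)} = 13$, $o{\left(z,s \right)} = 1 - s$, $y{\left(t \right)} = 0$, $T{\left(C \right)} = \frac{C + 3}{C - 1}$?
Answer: $0$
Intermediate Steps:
$T{\left(C \right)} = \frac{3 + C}{-1 + C}$
$f{\left(d \right)} = 13 d$
$- f{\left(y{\left(F{\left(T{\left(2 \right)} \right)} \right)} \right)} = - 13 \cdot 0 = \left(-1\right) 0 = 0$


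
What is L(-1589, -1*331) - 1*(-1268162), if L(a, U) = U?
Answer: 1267831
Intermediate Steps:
L(-1589, -1*331) - 1*(-1268162) = -1*331 - 1*(-1268162) = -331 + 1268162 = 1267831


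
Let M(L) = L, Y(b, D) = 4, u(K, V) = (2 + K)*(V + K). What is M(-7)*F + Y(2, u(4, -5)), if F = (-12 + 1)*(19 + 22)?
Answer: 3161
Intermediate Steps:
u(K, V) = (2 + K)*(K + V)
F = -451 (F = -11*41 = -451)
M(-7)*F + Y(2, u(4, -5)) = -7*(-451) + 4 = 3157 + 4 = 3161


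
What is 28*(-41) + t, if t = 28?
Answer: -1120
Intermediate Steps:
28*(-41) + t = 28*(-41) + 28 = -1148 + 28 = -1120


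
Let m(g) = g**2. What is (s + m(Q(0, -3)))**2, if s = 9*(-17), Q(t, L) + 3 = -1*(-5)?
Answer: 22201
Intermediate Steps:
Q(t, L) = 2 (Q(t, L) = -3 - 1*(-5) = -3 + 5 = 2)
s = -153
(s + m(Q(0, -3)))**2 = (-153 + 2**2)**2 = (-153 + 4)**2 = (-149)**2 = 22201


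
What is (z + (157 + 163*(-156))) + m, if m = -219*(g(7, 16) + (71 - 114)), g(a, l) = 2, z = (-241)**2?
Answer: 41789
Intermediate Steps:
z = 58081
m = 8979 (m = -219*(2 + (71 - 114)) = -219*(2 - 43) = -219*(-41) = 8979)
(z + (157 + 163*(-156))) + m = (58081 + (157 + 163*(-156))) + 8979 = (58081 + (157 - 25428)) + 8979 = (58081 - 25271) + 8979 = 32810 + 8979 = 41789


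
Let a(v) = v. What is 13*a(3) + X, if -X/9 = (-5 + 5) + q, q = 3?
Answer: 12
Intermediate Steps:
X = -27 (X = -9*((-5 + 5) + 3) = -9*(0 + 3) = -9*3 = -27)
13*a(3) + X = 13*3 - 27 = 39 - 27 = 12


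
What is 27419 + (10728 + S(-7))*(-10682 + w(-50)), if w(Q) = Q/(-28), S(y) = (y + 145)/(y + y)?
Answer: -11215575059/98 ≈ -1.1444e+8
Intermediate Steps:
S(y) = (145 + y)/(2*y) (S(y) = (145 + y)/((2*y)) = (145 + y)*(1/(2*y)) = (145 + y)/(2*y))
w(Q) = -Q/28 (w(Q) = Q*(-1/28) = -Q/28)
27419 + (10728 + S(-7))*(-10682 + w(-50)) = 27419 + (10728 + (1/2)*(145 - 7)/(-7))*(-10682 - 1/28*(-50)) = 27419 + (10728 + (1/2)*(-1/7)*138)*(-10682 + 25/14) = 27419 + (10728 - 69/7)*(-149523/14) = 27419 + (75027/7)*(-149523/14) = 27419 - 11218262121/98 = -11215575059/98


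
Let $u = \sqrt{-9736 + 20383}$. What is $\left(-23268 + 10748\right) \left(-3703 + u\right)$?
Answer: $46361560 - 488280 \sqrt{7} \approx 4.507 \cdot 10^{7}$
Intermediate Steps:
$u = 39 \sqrt{7}$ ($u = \sqrt{10647} = 39 \sqrt{7} \approx 103.18$)
$\left(-23268 + 10748\right) \left(-3703 + u\right) = \left(-23268 + 10748\right) \left(-3703 + 39 \sqrt{7}\right) = - 12520 \left(-3703 + 39 \sqrt{7}\right) = 46361560 - 488280 \sqrt{7}$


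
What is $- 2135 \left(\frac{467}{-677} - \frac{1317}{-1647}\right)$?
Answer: $- \frac{1428700}{6093} \approx -234.48$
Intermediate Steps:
$- 2135 \left(\frac{467}{-677} - \frac{1317}{-1647}\right) = - 2135 \left(467 \left(- \frac{1}{677}\right) - - \frac{439}{549}\right) = - 2135 \left(- \frac{467}{677} + \frac{439}{549}\right) = \left(-2135\right) \frac{40820}{371673} = - \frac{1428700}{6093}$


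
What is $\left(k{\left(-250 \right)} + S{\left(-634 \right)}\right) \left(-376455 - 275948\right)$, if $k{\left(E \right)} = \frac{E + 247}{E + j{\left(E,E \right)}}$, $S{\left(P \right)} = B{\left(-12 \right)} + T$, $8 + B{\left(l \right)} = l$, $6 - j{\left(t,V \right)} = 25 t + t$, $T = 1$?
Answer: $\frac{77549187401}{6256} \approx 1.2396 \cdot 10^{7}$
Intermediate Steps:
$j{\left(t,V \right)} = 6 - 26 t$ ($j{\left(t,V \right)} = 6 - \left(25 t + t\right) = 6 - 26 t$)
$B{\left(l \right)} = -8 + l$
$S{\left(P \right)} = -19$ ($S{\left(P \right)} = \left(-8 - 12\right) + 1 = -20 + 1 = -19$)
$k{\left(E \right)} = \frac{247 + E}{6 - 25 E}$ ($k{\left(E \right)} = \frac{E + 247}{E - \left(-6 + 26 E\right)} = \frac{247 + E}{6 - 25 E}$)
$\left(k{\left(-250 \right)} + S{\left(-634 \right)}\right) \left(-376455 - 275948\right) = \left(\frac{-247 - -250}{-6 + 25 \left(-250\right)} - 19\right) \left(-376455 - 275948\right) = \left(\frac{-247 + 250}{-6 - 6250} - 19\right) \left(-652403\right) = \left(\frac{1}{-6256} \cdot 3 - 19\right) \left(-652403\right) = \left(\left(- \frac{1}{6256}\right) 3 - 19\right) \left(-652403\right) = \left(- \frac{3}{6256} - 19\right) \left(-652403\right) = \left(- \frac{118867}{6256}\right) \left(-652403\right) = \frac{77549187401}{6256}$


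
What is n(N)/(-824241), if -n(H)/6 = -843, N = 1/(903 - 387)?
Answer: -1686/274747 ≈ -0.0061366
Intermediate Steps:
N = 1/516 ≈ 0.0019380
n(H) = 5058 (n(H) = -6*(-843) = 5058)
n(N)/(-824241) = 5058/(-824241) = 5058*(-1/824241) = -1686/274747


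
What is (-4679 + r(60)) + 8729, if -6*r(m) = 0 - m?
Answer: 4060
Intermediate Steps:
r(m) = m/6 (r(m) = -(0 - m)/6 = -(-1)*m/6 = m/6)
(-4679 + r(60)) + 8729 = (-4679 + (⅙)*60) + 8729 = (-4679 + 10) + 8729 = -4669 + 8729 = 4060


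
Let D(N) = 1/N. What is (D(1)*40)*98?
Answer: 3920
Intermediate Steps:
(D(1)*40)*98 = (40/1)*98 = (1*40)*98 = 40*98 = 3920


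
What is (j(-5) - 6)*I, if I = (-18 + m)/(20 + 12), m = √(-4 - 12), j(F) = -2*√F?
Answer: (3 + I*√5)*(9 - 2*I)/8 ≈ 3.934 + 1.7656*I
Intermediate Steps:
m = 4*I (m = √(-16) = 4*I ≈ 4.0*I)
I = -9/16 + I/8 (I = (-18 + 4*I)/(20 + 12) = (-18 + 4*I)/32 = (-18 + 4*I)*(1/32) = -9/16 + I/8 ≈ -0.5625 + 0.125*I)
(j(-5) - 6)*I = (-2*I*√5 - 6)*(-9/16 + I/8) = (-6 - 2*I*√5)*(-9/16 + I/8)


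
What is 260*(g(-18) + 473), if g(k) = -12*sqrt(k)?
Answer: 122980 - 9360*I*sqrt(2) ≈ 1.2298e+5 - 13237.0*I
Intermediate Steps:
260*(g(-18) + 473) = 260*(-36*I*sqrt(2) + 473) = 260*(473 - 36*I*sqrt(2)) = 122980 - 9360*I*sqrt(2)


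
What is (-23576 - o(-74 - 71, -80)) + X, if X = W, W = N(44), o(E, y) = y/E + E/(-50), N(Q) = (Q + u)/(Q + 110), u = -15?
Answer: -263262476/11165 ≈ -23579.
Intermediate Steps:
N(Q) = (-15 + Q)/(110 + Q) (N(Q) = (Q - 15)/(Q + 110) = (-15 + Q)/(110 + Q))
o(E, y) = -E/50 + y/E (o(E, y) = y/E + E*(-1/50) = y/E - E/50 = -E/50 + y/E)
W = 29/154 (W = (-15 + 44)/(110 + 44) = 29/154 ≈ 0.18831)
X = 29/154 ≈ 0.18831
(-23576 - o(-74 - 71, -80)) + X = (-23576 - (-(-74 - 71)/50 - 80/(-74 - 71))) + 29/154 = (-23576 - (-1/50*(-145) - 80/(-145))) + 29/154 = (-23576 - (29/10 - 80*(-1/145))) + 29/154 = (-23576 - (29/10 + 16/29)) + 29/154 = (-23576 - 1*1001/290) + 29/154 = (-23576 - 1001/290) + 29/154 = -6838041/290 + 29/154 = -263262476/11165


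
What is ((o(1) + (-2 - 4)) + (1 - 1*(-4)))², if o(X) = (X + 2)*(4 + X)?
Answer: 196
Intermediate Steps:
o(X) = (2 + X)*(4 + X)
((o(1) + (-2 - 4)) + (1 - 1*(-4)))² = (((8 + 1² + 6*1) + (-2 - 4)) + (1 - 1*(-4)))² = (((8 + 1 + 6) - 6) + (1 + 4))² = ((15 - 6) + 5)² = (9 + 5)² = 14² = 196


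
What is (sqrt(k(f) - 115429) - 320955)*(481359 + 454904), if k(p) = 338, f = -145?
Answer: -300498291165 + 936263*I*sqrt(115091) ≈ -3.005e+11 + 3.1763e+8*I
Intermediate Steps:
(sqrt(k(f) - 115429) - 320955)*(481359 + 454904) = (sqrt(338 - 115429) - 320955)*(481359 + 454904) = (sqrt(-115091) - 320955)*936263 = (I*sqrt(115091) - 320955)*936263 = (-320955 + I*sqrt(115091))*936263 = -300498291165 + 936263*I*sqrt(115091)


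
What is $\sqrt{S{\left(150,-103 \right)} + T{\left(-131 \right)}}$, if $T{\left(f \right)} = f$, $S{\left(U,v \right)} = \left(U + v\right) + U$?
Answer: $\sqrt{66} \approx 8.124$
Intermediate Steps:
$S{\left(U,v \right)} = v + 2 U$
$\sqrt{S{\left(150,-103 \right)} + T{\left(-131 \right)}} = \sqrt{\left(-103 + 2 \cdot 150\right) - 131} = \sqrt{\left(-103 + 300\right) - 131} = \sqrt{197 - 131} = \sqrt{66}$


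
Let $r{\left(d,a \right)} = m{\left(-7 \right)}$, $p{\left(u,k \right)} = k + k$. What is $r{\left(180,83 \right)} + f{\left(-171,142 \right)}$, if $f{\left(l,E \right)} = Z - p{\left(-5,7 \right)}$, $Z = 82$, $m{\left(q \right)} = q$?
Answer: $61$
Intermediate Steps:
$p{\left(u,k \right)} = 2 k$
$r{\left(d,a \right)} = -7$
$f{\left(l,E \right)} = 68$ ($f{\left(l,E \right)} = 82 - 2 \cdot 7 = 82 - 14 = 68$)
$r{\left(180,83 \right)} + f{\left(-171,142 \right)} = -7 + 68 = 61$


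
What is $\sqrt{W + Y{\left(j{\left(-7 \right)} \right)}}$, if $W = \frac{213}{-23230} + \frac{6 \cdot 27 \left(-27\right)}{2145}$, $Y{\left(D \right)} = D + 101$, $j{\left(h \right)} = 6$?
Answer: $\frac{\sqrt{1158136763596670}}{3321890} \approx 10.245$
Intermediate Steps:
$Y{\left(D \right)} = 101 + D$
$W = - \frac{6804327}{3321890}$ ($W = 213 \left(- \frac{1}{23230}\right) + 162 \left(-27\right) \frac{1}{2145} = - \frac{213}{23230} - \frac{1458}{715} = - \frac{6804327}{3321890} \approx -2.0483$)
$\sqrt{W + Y{\left(j{\left(-7 \right)} \right)}} = \sqrt{- \frac{6804327}{3321890} + \left(101 + 6\right)} = \sqrt{- \frac{6804327}{3321890} + 107} = \sqrt{\frac{348637903}{3321890}} = \frac{\sqrt{1158136763596670}}{3321890}$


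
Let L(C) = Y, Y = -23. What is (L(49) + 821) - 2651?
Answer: -1853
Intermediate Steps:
L(C) = -23
(L(49) + 821) - 2651 = (-23 + 821) - 2651 = 798 - 2651 = -1853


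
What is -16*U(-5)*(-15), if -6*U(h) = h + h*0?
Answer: 200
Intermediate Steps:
U(h) = -h/6 (U(h) = -(h + h*0)/6 = -(h + 0)/6 = -h/6)
-16*U(-5)*(-15) = -(-8)*(-5)/3*(-15) = -16*⅚*(-15) = -40/3*(-15) = 200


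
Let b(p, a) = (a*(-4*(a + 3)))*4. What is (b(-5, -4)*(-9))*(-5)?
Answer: -2880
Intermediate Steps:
b(p, a) = 4*a*(-12 - 4*a) (b(p, a) = (a*(-4*(3 + a)))*4 = (a*(-12 - 4*a))*4 = 4*a*(-12 - 4*a))
(b(-5, -4)*(-9))*(-5) = (-16*(-4)*(3 - 4)*(-9))*(-5) = (-16*(-4)*(-1)*(-9))*(-5) = -64*(-9)*(-5) = 576*(-5) = -2880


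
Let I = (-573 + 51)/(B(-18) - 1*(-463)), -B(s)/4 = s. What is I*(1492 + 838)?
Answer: -243252/107 ≈ -2273.4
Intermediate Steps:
B(s) = -4*s
I = -522/535 (I = (-573 + 51)/(-4*(-18) - 1*(-463)) = -522/(72 + 463) = -522/535 ≈ -0.97570)
I*(1492 + 838) = -522*(1492 + 838)/535 = -522/535*2330 = -243252/107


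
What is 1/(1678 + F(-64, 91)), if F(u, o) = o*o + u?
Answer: 1/9895 ≈ 0.00010106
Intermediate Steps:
F(u, o) = u + o² (F(u, o) = o² + u = u + o²)
1/(1678 + F(-64, 91)) = 1/(1678 + (-64 + 91²)) = 1/(1678 + (-64 + 8281)) = 1/(1678 + 8217) = 1/9895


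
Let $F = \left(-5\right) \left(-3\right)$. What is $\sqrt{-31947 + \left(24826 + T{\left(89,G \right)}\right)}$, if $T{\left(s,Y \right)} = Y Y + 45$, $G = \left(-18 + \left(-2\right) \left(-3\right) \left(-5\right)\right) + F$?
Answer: $i \sqrt{5987} \approx 77.376 i$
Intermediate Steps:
$F = 15$
$G = -33$ ($G = \left(-18 + \left(-2\right) \left(-3\right) \left(-5\right)\right) + 15 = \left(-18 + 6 \left(-5\right)\right) + 15 = \left(-18 - 30\right) + 15 = -48 + 15 = -33$)
$T{\left(s,Y \right)} = 45 + Y^{2}$ ($T{\left(s,Y \right)} = Y^{2} + 45 = 45 + Y^{2}$)
$\sqrt{-31947 + \left(24826 + T{\left(89,G \right)}\right)} = \sqrt{-31947 + \left(24826 + \left(45 + \left(-33\right)^{2}\right)\right)} = \sqrt{-31947 + \left(24826 + \left(45 + 1089\right)\right)} = \sqrt{-31947 + \left(24826 + 1134\right)} = \sqrt{-31947 + 25960} = \sqrt{-5987} = i \sqrt{5987}$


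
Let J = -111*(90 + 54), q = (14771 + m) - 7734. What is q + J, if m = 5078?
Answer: -3869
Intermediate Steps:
q = 12115 (q = (14771 + 5078) - 7734 = 19849 - 7734 = 12115)
J = -15984 (J = -111*144 = -15984)
q + J = 12115 - 15984 = -3869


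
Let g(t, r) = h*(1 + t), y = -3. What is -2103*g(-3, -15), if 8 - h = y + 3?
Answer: 33648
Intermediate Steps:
h = 8 (h = 8 - (-3 + 3) = 8 - 1*0 = 8 + 0 = 8)
g(t, r) = 8 + 8*t (g(t, r) = 8*(1 + t) = 8 + 8*t)
-2103*g(-3, -15) = -2103*(8 + 8*(-3)) = -2103*(8 - 24) = -2103*(-16) = 33648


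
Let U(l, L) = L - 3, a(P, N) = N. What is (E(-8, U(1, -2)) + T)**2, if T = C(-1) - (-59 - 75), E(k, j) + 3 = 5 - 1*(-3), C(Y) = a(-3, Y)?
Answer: 19044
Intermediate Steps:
C(Y) = Y
U(l, L) = -3 + L
E(k, j) = 5 (E(k, j) = -3 + (5 - 1*(-3)) = -3 + (5 + 3) = -3 + 8 = 5)
T = 133 (T = -1 - (-59 - 75) = -1 - 1*(-134) = -1 + 134 = 133)
(E(-8, U(1, -2)) + T)**2 = (5 + 133)**2 = 138**2 = 19044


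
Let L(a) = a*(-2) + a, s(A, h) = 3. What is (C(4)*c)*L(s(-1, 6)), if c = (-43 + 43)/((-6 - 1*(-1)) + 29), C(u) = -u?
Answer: 0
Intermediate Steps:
L(a) = -a (L(a) = -2*a + a = -a)
c = 0 (c = 0/((-6 + 1) + 29) = 0/(-5 + 29) = 0/24 = 0*(1/24) = 0)
(C(4)*c)*L(s(-1, 6)) = (-1*4*0)*(-1*3) = -4*0*(-3) = 0*(-3) = 0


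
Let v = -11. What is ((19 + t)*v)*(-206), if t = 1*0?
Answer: 43054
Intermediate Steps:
t = 0
((19 + t)*v)*(-206) = ((19 + 0)*(-11))*(-206) = (19*(-11))*(-206) = -209*(-206) = 43054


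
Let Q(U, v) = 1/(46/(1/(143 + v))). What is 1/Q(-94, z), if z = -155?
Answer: -552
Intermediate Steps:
Q(U, v) = 1/(6578 + 46*v) (Q(U, v) = 1/(46*(143 + v)) = 1/(6578 + 46*v))
1/Q(-94, z) = 1/(1/(46*(143 - 155))) = 1/((1/46)/(-12)) = 1/((1/46)*(-1/12)) = 1/(-1/552) = -552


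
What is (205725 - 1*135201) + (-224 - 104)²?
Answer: 178108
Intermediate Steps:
(205725 - 1*135201) + (-224 - 104)² = (205725 - 135201) + (-328)² = 70524 + 107584 = 178108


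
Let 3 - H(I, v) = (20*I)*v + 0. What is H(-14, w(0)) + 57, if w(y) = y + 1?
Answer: 340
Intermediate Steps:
w(y) = 1 + y
H(I, v) = 3 - 20*I*v (H(I, v) = 3 - ((20*I)*v + 0) = 3 - (20*I*v + 0) = 3 - 20*I*v)
H(-14, w(0)) + 57 = (3 - 20*(-14)*(1 + 0)) + 57 = (3 - 20*(-14)*1) + 57 = (3 + 280) + 57 = 283 + 57 = 340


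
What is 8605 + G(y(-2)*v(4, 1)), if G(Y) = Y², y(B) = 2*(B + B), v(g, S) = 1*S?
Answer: 8669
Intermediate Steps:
v(g, S) = S
y(B) = 4*B (y(B) = 2*(2*B) = 4*B)
8605 + G(y(-2)*v(4, 1)) = 8605 + ((4*(-2))*1)² = 8605 + (-8*1)² = 8605 + (-8)² = 8605 + 64 = 8669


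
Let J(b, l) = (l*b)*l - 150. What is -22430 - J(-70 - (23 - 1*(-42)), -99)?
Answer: 1300855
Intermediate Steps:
J(b, l) = -150 + b*l² (J(b, l) = (b*l)*l - 150 = b*l² - 150 = -150 + b*l²)
-22430 - J(-70 - (23 - 1*(-42)), -99) = -22430 - (-150 + (-70 - (23 - 1*(-42)))*(-99)²) = -22430 - (-150 + (-70 - (23 + 42))*9801) = -22430 - (-150 + (-70 - 1*65)*9801) = -22430 - (-150 + (-70 - 65)*9801) = -22430 - (-150 - 135*9801) = -22430 - (-150 - 1323135) = -22430 - 1*(-1323285) = -22430 + 1323285 = 1300855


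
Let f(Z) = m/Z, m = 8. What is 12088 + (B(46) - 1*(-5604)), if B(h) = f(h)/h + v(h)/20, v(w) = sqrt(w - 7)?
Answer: 9359070/529 + sqrt(39)/20 ≈ 17692.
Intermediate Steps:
f(Z) = 8/Z
v(w) = sqrt(-7 + w)
B(h) = 8/h**2 + sqrt(-7 + h)/20 (B(h) = (8/h)/h + sqrt(-7 + h)/20 = 8/h**2 + sqrt(-7 + h)*(1/20) = 8/h**2 + sqrt(-7 + h)/20)
12088 + (B(46) - 1*(-5604)) = 12088 + ((8/46**2 + sqrt(-7 + 46)/20) - 1*(-5604)) = 12088 + ((8*(1/2116) + sqrt(39)/20) + 5604) = 12088 + ((2/529 + sqrt(39)/20) + 5604) = 12088 + (2964518/529 + sqrt(39)/20) = 9359070/529 + sqrt(39)/20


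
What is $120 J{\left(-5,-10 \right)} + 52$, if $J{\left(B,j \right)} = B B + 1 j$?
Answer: $1852$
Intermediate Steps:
$J{\left(B,j \right)} = j + B^{2}$ ($J{\left(B,j \right)} = B^{2} + j = j + B^{2}$)
$120 J{\left(-5,-10 \right)} + 52 = 120 \left(-10 + \left(-5\right)^{2}\right) + 52 = 120 \left(-10 + 25\right) + 52 = 120 \cdot 15 + 52 = 1800 + 52 = 1852$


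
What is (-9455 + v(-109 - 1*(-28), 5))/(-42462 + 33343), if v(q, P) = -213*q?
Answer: -7798/9119 ≈ -0.85514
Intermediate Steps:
(-9455 + v(-109 - 1*(-28), 5))/(-42462 + 33343) = (-9455 - 213*(-109 - 1*(-28)))/(-42462 + 33343) = (-9455 - 213*(-109 + 28))/(-9119) = (-9455 - 213*(-81))*(-1/9119) = (-9455 + 17253)*(-1/9119) = 7798*(-1/9119) = -7798/9119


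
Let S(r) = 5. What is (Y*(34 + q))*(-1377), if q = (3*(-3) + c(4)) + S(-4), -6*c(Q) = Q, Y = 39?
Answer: -1575288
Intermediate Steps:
c(Q) = -Q/6
q = -14/3 (q = (3*(-3) - ⅙*4) + 5 = (-9 - ⅔) + 5 = -29/3 + 5 = -14/3 ≈ -4.6667)
(Y*(34 + q))*(-1377) = (39*(34 - 14/3))*(-1377) = (39*(88/3))*(-1377) = 1144*(-1377) = -1575288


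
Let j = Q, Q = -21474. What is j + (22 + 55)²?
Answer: -15545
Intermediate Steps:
j = -21474
j + (22 + 55)² = -21474 + (22 + 55)² = -21474 + 77² = -21474 + 5929 = -15545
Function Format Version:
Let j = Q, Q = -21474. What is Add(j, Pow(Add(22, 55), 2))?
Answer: -15545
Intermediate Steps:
j = -21474
Add(j, Pow(Add(22, 55), 2)) = Add(-21474, Pow(Add(22, 55), 2)) = Add(-21474, Pow(77, 2)) = Add(-21474, 5929) = -15545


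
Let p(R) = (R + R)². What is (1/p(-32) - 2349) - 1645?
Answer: -16359423/4096 ≈ -3994.0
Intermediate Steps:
p(R) = 4*R² (p(R) = (2*R)² = 4*R²)
(1/p(-32) - 2349) - 1645 = (1/(4*(-32)²) - 2349) - 1645 = (1/(4*1024) - 2349) - 1645 = (1/4096 - 2349) - 1645 = -9621503/4096 - 1645 = -16359423/4096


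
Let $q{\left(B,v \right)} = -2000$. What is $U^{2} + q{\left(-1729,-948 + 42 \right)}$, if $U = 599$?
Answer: $356801$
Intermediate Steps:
$U^{2} + q{\left(-1729,-948 + 42 \right)} = 599^{2} - 2000 = 358801 - 2000 = 356801$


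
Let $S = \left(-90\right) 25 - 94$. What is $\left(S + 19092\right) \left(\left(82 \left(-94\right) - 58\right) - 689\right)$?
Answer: $-141604340$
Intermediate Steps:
$S = -2344$ ($S = -2250 - 94 = -2344$)
$\left(S + 19092\right) \left(\left(82 \left(-94\right) - 58\right) - 689\right) = \left(-2344 + 19092\right) \left(\left(82 \left(-94\right) - 58\right) - 689\right) = 16748 \left(\left(-7708 - 58\right) - 689\right) = 16748 \left(-7766 - 689\right) = 16748 \left(-8455\right) = -141604340$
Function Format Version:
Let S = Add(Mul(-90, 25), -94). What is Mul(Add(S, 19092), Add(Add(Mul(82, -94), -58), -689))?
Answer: -141604340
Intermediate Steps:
S = -2344 (S = Add(-2250, -94) = -2344)
Mul(Add(S, 19092), Add(Add(Mul(82, -94), -58), -689)) = Mul(Add(-2344, 19092), Add(Add(Mul(82, -94), -58), -689)) = Mul(16748, Add(Add(-7708, -58), -689)) = Mul(16748, Add(-7766, -689)) = Mul(16748, -8455) = -141604340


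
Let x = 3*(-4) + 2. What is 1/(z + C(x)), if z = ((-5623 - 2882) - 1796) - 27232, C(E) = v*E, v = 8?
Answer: -1/37613 ≈ -2.6587e-5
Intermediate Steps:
x = -10 (x = -12 + 2 = -10)
C(E) = 8*E
z = -37533 (z = (-8505 - 1796) - 27232 = -10301 - 27232 = -37533)
1/(z + C(x)) = 1/(-37533 + 8*(-10)) = 1/(-37533 - 80) = 1/(-37613) = -1/37613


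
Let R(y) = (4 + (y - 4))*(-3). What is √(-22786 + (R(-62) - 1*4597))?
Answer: I*√27197 ≈ 164.92*I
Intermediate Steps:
R(y) = -3*y (R(y) = (4 + (-4 + y))*(-3) = y*(-3) = -3*y)
√(-22786 + (R(-62) - 1*4597)) = √(-22786 + (-3*(-62) - 1*4597)) = √(-22786 + (186 - 4597)) = √(-22786 - 4411) = √(-27197) = I*√27197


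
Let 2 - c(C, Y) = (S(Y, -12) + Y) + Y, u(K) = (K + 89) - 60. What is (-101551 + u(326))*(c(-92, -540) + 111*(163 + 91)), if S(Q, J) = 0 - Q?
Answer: -2907968256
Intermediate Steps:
S(Q, J) = -Q
u(K) = 29 + K (u(K) = (89 + K) - 60 = 29 + K)
c(C, Y) = 2 - Y (c(C, Y) = 2 - ((-Y + Y) + Y) = 2 - (0 + Y) = 2 - Y)
(-101551 + u(326))*(c(-92, -540) + 111*(163 + 91)) = (-101551 + (29 + 326))*((2 - 1*(-540)) + 111*(163 + 91)) = (-101551 + 355)*((2 + 540) + 111*254) = -101196*(542 + 28194) = -101196*28736 = -2907968256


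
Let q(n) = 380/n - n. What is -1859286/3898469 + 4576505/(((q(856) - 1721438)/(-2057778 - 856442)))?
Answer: 11126641806892850508794/1436861919973049 ≈ 7.7437e+6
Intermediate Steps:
q(n) = -n + 380/n
-1859286/3898469 + 4576505/(((q(856) - 1721438)/(-2057778 - 856442))) = -1859286/3898469 + 4576505/((((-1*856 + 380/856) - 1721438)/(-2057778 - 856442))) = -1859286*1/3898469 + 4576505/((((-856 + 380*(1/856)) - 1721438)/(-2914220))) = -1859286/3898469 + 4576505/((((-856 + 95/214) - 1721438)*(-1/2914220))) = -1859286/3898469 + 4576505/(((-183089/214 - 1721438)*(-1/2914220))) = -1859286/3898469 + 4576505/((-368570821/214*(-1/2914220))) = -1859286/3898469 + 4576505/(368570821/623643080) = -1859286/3898469 + 4576505*(623643080/368570821) = -1859286/3898469 + 2854105673835400/368570821 = 11126641806892850508794/1436861919973049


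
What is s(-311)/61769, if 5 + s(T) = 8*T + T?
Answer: -2804/61769 ≈ -0.045395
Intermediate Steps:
s(T) = -5 + 9*T (s(T) = -5 + (8*T + T) = -5 + 9*T)
s(-311)/61769 = (-5 + 9*(-311))/61769 = (-5 - 2799)*(1/61769) = -2804*1/61769 = -2804/61769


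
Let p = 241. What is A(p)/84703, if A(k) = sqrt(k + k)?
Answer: sqrt(482)/84703 ≈ 0.00025919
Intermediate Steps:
A(k) = sqrt(2)*sqrt(k) (A(k) = sqrt(2*k) = sqrt(2)*sqrt(k))
A(p)/84703 = (sqrt(2)*sqrt(241))/84703 = sqrt(482)*(1/84703) = sqrt(482)/84703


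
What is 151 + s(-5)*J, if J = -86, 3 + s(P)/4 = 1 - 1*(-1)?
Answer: 495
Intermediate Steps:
s(P) = -4 (s(P) = -12 + 4*(1 - 1*(-1)) = -12 + 4*(1 + 1) = -12 + 4*2 = -12 + 8 = -4)
151 + s(-5)*J = 151 - 4*(-86) = 151 + 344 = 495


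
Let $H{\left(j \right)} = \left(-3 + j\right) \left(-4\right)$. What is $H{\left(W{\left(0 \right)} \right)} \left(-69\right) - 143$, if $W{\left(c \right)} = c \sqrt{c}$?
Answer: $-971$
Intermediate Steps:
$W{\left(c \right)} = c^{\frac{3}{2}}$
$H{\left(j \right)} = 12 - 4 j$
$H{\left(W{\left(0 \right)} \right)} \left(-69\right) - 143 = \left(12 - 4 \cdot 0^{\frac{3}{2}}\right) \left(-69\right) - 143 = \left(12 - 0\right) \left(-69\right) - 143 = \left(12 + 0\right) \left(-69\right) - 143 = 12 \left(-69\right) - 143 = -828 - 143 = -971$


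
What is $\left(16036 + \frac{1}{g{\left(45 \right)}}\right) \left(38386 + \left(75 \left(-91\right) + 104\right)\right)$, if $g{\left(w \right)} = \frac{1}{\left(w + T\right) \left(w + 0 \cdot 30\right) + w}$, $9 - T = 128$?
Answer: $403760415$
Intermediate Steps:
$T = -119$ ($T = 9 - 128 = -119$)
$g{\left(w \right)} = \frac{1}{w + w \left(-119 + w\right)}$ ($g{\left(w \right)} = \frac{1}{\left(w - 119\right) \left(w + 0 \cdot 30\right) + w} = \frac{1}{\left(-119 + w\right) \left(w + 0\right) + w} = \frac{1}{\left(-119 + w\right) w + w} = \frac{1}{w \left(-119 + w\right) + w} = \frac{1}{w + w \left(-119 + w\right)}$)
$\left(16036 + \frac{1}{g{\left(45 \right)}}\right) \left(38386 + \left(75 \left(-91\right) + 104\right)\right) = \left(16036 + \frac{1}{\frac{1}{45} \frac{1}{-118 + 45}}\right) \left(38386 + \left(75 \left(-91\right) + 104\right)\right) = \left(16036 + \frac{1}{\frac{1}{45} \frac{1}{-73}}\right) \left(38386 + \left(-6825 + 104\right)\right) = \left(16036 + \frac{1}{\frac{1}{45} \left(- \frac{1}{73}\right)}\right) \left(38386 - 6721\right) = \left(16036 + \frac{1}{- \frac{1}{3285}}\right) 31665 = \left(16036 - 3285\right) 31665 = 12751 \cdot 31665 = 403760415$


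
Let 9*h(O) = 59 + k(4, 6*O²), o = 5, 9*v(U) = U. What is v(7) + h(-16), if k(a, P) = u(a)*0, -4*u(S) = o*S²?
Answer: 22/3 ≈ 7.3333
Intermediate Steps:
v(U) = U/9
u(S) = -5*S²/4
k(a, P) = 0 (k(a, P) = -5*a²/4*0 = 0)
h(O) = 59/9 (h(O) = (59 + 0)/9 = (⅑)*59 = 59/9)
v(7) + h(-16) = (⅑)*7 + 59/9 = 7/9 + 59/9 = 22/3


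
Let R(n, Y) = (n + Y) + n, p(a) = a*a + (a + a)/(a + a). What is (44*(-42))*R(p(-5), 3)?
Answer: -101640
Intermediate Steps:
p(a) = 1 + a² (p(a) = a² + (2*a)/((2*a)) = a² + (2*a)*(1/(2*a)) = a² + 1 = 1 + a²)
R(n, Y) = Y + 2*n (R(n, Y) = (Y + n) + n = Y + 2*n)
(44*(-42))*R(p(-5), 3) = (44*(-42))*(3 + 2*(1 + (-5)²)) = -1848*(3 + 2*(1 + 25)) = -1848*(3 + 2*26) = -1848*(3 + 52) = -1848*55 = -101640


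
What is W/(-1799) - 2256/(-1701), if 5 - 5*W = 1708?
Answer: 1104263/728595 ≈ 1.5156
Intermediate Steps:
W = -1703/5 (W = 1 - ⅕*1708 = 1 - 1708/5 = -1703/5 ≈ -340.60)
W/(-1799) - 2256/(-1701) = -1703/5/(-1799) - 2256/(-1701) = -1703/5*(-1/1799) - 2256*(-1/1701) = 1703/8995 + 752/567 = 1104263/728595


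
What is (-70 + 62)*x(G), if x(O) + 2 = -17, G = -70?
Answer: 152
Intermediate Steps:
x(O) = -19 (x(O) = -2 - 17 = -19)
(-70 + 62)*x(G) = (-70 + 62)*(-19) = -8*(-19) = 152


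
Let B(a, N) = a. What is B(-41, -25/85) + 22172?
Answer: 22131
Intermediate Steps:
B(-41, -25/85) + 22172 = -41 + 22172 = 22131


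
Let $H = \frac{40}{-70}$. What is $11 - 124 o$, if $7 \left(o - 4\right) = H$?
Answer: $- \frac{23269}{49} \approx -474.88$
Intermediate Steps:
$H = - \frac{4}{7}$ ($H = 40 \left(- \frac{1}{70}\right) = - \frac{4}{7} \approx -0.57143$)
$o = \frac{192}{49}$ ($o = 4 + \frac{1}{7} \left(- \frac{4}{7}\right) = 4 - \frac{4}{49} = \frac{192}{49} \approx 3.9184$)
$11 - 124 o = 11 - \frac{23808}{49} = - \frac{23269}{49}$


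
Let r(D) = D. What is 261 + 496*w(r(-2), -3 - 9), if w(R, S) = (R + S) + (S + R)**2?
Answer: 90533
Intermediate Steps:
w(R, S) = R + S + (R + S)**2 (w(R, S) = (R + S) + (R + S)**2 = R + S + (R + S)**2)
261 + 496*w(r(-2), -3 - 9) = 261 + 496*(-2 + (-3 - 9) + (-2 + (-3 - 9))**2) = 261 + 496*(-2 - 12 + (-2 - 12)**2) = 261 + 496*(-2 - 12 + (-14)**2) = 261 + 496*(-2 - 12 + 196) = 261 + 496*182 = 261 + 90272 = 90533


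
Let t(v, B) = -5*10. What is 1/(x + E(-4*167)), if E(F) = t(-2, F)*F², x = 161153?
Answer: -1/22150047 ≈ -4.5147e-8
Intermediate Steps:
t(v, B) = -50
E(F) = -50*F²
1/(x + E(-4*167)) = 1/(161153 - 50*(-4*167)²) = 1/(161153 - 50*(-668)²) = 1/(161153 - 50*446224) = 1/(161153 - 22311200) = 1/(-22150047) = -1/22150047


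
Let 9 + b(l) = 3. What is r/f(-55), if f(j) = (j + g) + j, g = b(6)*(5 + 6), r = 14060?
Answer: -3515/44 ≈ -79.886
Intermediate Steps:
b(l) = -6 (b(l) = -9 + 3 = -6)
g = -66 (g = -6*(5 + 6) = -6*11 = -66)
f(j) = -66 + 2*j (f(j) = (j - 66) + j = (-66 + j) + j = -66 + 2*j)
r/f(-55) = 14060/(-66 + 2*(-55)) = 14060/(-66 - 110) = 14060/(-176) = 14060*(-1/176) = -3515/44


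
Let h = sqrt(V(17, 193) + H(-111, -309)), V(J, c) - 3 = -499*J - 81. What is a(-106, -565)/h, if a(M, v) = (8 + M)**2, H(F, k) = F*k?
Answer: 4802*sqrt(25738)/12869 ≈ 59.864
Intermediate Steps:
V(J, c) = -78 - 499*J (V(J, c) = 3 + (-499*J - 81) = 3 + (-81 - 499*J) = -78 - 499*J)
h = sqrt(25738) (h = sqrt((-78 - 499*17) - 111*(-309)) = sqrt((-78 - 8483) + 34299) = sqrt(-8561 + 34299) = sqrt(25738) ≈ 160.43)
a(-106, -565)/h = (8 - 106)**2/(sqrt(25738)) = (-98)**2*(sqrt(25738)/25738) = 9604*(sqrt(25738)/25738) = 4802*sqrt(25738)/12869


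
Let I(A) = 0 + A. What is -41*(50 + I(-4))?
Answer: -1886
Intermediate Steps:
I(A) = A
-41*(50 + I(-4)) = -41*(50 - 4) = -41*46 = -1886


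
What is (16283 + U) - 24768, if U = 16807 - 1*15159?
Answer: -6837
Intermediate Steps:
U = 1648 (U = 16807 - 15159 = 1648)
(16283 + U) - 24768 = (16283 + 1648) - 24768 = 17931 - 24768 = -6837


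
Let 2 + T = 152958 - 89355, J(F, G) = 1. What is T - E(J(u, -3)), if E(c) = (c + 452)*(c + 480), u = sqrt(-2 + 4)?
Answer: -154292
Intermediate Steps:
u = sqrt(2) ≈ 1.4142
E(c) = (452 + c)*(480 + c)
T = 63601 (T = -2 + (152958 - 89355) = -2 + 63603 = 63601)
T - E(J(u, -3)) = 63601 - (216960 + 1**2 + 932*1) = 63601 - (216960 + 1 + 932) = 63601 - 1*217893 = 63601 - 217893 = -154292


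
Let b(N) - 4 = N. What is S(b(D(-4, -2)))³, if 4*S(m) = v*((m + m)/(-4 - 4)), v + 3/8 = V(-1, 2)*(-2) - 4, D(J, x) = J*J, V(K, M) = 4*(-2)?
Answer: -100544625/32768 ≈ -3068.4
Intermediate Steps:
V(K, M) = -8
D(J, x) = J²
b(N) = 4 + N
v = 93/8 (v = -3/8 + (-8*(-2) - 4) = -3/8 + (16 - 4) = -3/8 + 12 = 93/8 ≈ 11.625)
S(m) = -93*m/128 (S(m) = (93*((m + m)/(-4 - 4))/8)/4 = (93*((2*m)/(-8))/8)/4 = (93*((2*m)*(-⅛))/8)/4 = (93*(-m/4)/8)/4 = (-93*m/32)/4 = -93*m/128)
S(b(D(-4, -2)))³ = (-93*(4 + (-4)²)/128)³ = (-93*(4 + 16)/128)³ = (-93/128*20)³ = (-465/32)³ = -100544625/32768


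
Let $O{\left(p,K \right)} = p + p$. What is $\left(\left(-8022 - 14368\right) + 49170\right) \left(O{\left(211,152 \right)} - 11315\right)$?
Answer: $-291714540$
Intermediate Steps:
$O{\left(p,K \right)} = 2 p$
$\left(\left(-8022 - 14368\right) + 49170\right) \left(O{\left(211,152 \right)} - 11315\right) = \left(\left(-8022 - 14368\right) + 49170\right) \left(2 \cdot 211 - 11315\right) = \left(\left(-8022 - 14368\right) + 49170\right) \left(422 - 11315\right) = \left(-22390 + 49170\right) \left(-10893\right) = 26780 \left(-10893\right) = -291714540$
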